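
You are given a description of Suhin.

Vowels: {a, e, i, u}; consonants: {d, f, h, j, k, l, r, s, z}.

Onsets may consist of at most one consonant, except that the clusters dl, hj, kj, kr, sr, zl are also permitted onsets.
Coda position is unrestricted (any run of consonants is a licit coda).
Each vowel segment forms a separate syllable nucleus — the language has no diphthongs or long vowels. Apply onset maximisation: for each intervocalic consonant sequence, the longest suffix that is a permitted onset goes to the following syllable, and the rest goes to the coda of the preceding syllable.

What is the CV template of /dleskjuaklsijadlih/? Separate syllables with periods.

Nuclei (vowels): e, u, a, i, a, i → 6 syllables.
/e…u/ gap (V1→V2): /skj/; trying suffixes from longest down, /kj/ is the first permitted one, so coda /s/ | onset /kj/.
/u…a/ gap (V2→V3): hiatus — the boundary sits between the two vowels.
/a…i/ gap (V3→V4): cluster /kls/ — the longest permitted-onset suffix is /s/; onset = /s/, preceding coda = /kl/.
/i…a/ gap (V4→V5): /j/ → onset of the next syllable (single consonants are always licit onsets).
/a…i/ gap (V5→V6): /dl/ — entire cluster is a permitted onset → onset /dl/, coda ∅.
Result: dles.kju.akl.si.ja.dlih.
Mapping each syllable to C/V: /dles/ → CCVC, /kju/ → CCV, /akl/ → VCC, /si/ → CV, /ja/ → CV, /dlih/ → CCVC.

CCVC.CCV.VCC.CV.CV.CCVC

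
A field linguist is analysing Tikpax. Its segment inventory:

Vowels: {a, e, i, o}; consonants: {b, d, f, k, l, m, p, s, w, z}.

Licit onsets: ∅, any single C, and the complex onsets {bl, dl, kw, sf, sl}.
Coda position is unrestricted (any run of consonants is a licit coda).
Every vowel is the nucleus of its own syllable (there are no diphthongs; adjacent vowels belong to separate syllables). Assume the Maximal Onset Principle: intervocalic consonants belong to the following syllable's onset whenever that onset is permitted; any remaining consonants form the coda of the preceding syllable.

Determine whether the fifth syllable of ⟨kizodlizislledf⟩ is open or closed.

closed

The vowels are i, o, i, i, e — 5 nuclei, so 5 syllables.
/i…o/ gap (V1→V2): just /z/ — single C goes to the following onset.
/o…i/ gap (V2→V3): /dl/ — entire cluster is a permitted onset → onset /dl/, coda ∅.
/i…i/ gap (V3→V4): /z/ → onset of the next syllable (single consonants are always licit onsets).
/i…e/ gap (V4→V5): /sll/ splits as /sl/ + /l/ (/l/ is the longest suffix that is a licit onset).
Syllabification: ki.zo.dli.zisl.ledf.
Syllable 5 is /ledf/ with coda /df/, so it is closed.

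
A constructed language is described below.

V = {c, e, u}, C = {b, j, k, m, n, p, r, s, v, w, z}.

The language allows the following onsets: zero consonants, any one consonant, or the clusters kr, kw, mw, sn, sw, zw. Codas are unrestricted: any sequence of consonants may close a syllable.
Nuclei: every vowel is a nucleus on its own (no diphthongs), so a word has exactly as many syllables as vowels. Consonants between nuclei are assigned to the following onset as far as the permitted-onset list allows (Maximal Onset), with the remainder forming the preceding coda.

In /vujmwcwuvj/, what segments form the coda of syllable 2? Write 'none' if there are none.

none

Vowels present: u, c, u; each is a nucleus, giving 3 syllables.
V1 /u/ – V2 /c/: /jmw/ — longest licit onset from the right is /mw/, leaving /j/ as coda.
V2 /c/ – V3 /u/: /w/ → onset of the next syllable (single consonants are always licit onsets).
Result: vuj.mwc.wuvj.
Syllable 2 is /mwc/: onset /mw/, nucleus /c/, coda ∅.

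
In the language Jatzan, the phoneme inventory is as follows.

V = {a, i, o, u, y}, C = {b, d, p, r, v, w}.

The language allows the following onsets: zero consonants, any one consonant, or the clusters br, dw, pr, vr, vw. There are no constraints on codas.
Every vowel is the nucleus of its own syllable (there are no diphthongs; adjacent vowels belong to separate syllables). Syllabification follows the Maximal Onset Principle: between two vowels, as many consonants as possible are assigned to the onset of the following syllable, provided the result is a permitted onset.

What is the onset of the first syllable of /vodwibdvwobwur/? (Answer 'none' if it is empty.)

Vowels present: o, i, o, u; each is a nucleus, giving 4 syllables.
V1 /o/ – V2 /i/: /dw/ is a licit onset in full, so it all attaches to the next syllable.
V2 /i/ – V3 /o/: /bdvw/; trying suffixes from longest down, /vw/ is the first permitted one, so coda /bd/ | onset /vw/.
V3 /o/ – V4 /u/: /bw/ — longest licit onset from the right is /w/, leaving /b/ as coda.
Putting it together: vo.dwibd.vwob.wur.
Syllable 1 is /vo/: onset /v/, nucleus /o/, coda ∅.

v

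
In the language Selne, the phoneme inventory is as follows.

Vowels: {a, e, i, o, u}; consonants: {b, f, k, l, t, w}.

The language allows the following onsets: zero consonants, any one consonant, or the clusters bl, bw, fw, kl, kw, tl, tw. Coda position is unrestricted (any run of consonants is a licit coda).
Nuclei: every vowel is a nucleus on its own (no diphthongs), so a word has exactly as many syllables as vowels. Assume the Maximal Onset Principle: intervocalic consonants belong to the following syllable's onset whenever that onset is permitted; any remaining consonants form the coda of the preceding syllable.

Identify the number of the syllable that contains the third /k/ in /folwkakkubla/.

The vowels are o, a, u, a — 4 nuclei, so 4 syllables.
Between /o/ (V1) and /a/ (V2): cluster /lwk/ — the longest permitted-onset suffix is /k/; onset = /k/, preceding coda = /lw/.
Between /a/ (V2) and /u/ (V3): cluster /kk/ — the longest permitted-onset suffix is /k/; onset = /k/, preceding coda = /k/.
Between /u/ (V3) and /a/ (V4): /bl/ — entire cluster is a permitted onset → onset /bl/, coda ∅.
Putting it together: folw.kak.ku.bla.
The third /k/ is in the onset of syllable 3 (/ku/).

3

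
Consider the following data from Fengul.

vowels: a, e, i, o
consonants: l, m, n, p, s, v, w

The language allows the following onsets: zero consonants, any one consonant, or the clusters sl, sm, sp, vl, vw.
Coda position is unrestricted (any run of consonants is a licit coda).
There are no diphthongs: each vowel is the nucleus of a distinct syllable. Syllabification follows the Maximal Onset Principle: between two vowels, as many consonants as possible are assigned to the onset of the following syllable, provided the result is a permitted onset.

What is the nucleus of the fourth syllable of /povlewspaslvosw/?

Vowels present: o, e, a, o; each is a nucleus, giving 4 syllables.
The fourth nucleus (vowel 4 from the left) is /o/.

o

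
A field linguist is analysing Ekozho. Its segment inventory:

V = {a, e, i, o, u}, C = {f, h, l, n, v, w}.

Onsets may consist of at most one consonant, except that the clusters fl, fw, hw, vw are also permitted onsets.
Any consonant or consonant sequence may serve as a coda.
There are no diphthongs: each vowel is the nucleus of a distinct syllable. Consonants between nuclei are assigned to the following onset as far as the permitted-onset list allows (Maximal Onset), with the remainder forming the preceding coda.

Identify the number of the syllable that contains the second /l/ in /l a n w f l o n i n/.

Nuclei (vowels): a, o, i → 3 syllables.
/a…o/ gap (V1→V2): /nwfl/ — longest licit onset from the right is /fl/, leaving /nw/ as coda.
/o…i/ gap (V2→V3): just /n/ — single C goes to the following onset.
Putting it together: lanw.flo.nin.
The second /l/ is in the onset of syllable 2 (/flo/).

2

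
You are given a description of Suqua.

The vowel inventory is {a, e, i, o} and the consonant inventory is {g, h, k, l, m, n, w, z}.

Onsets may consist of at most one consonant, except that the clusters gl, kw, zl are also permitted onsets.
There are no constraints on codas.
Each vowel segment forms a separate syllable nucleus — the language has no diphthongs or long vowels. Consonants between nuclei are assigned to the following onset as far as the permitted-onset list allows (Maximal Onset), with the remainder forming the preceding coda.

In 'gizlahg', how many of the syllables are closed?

Nuclei (vowels): i, a → 2 syllables.
/i…a/ gap (V1→V2): /zl/ is a licit onset in full, so it all attaches to the next syllable.
Syllabification: gi.zlahg.
Classifying each syllable: /gi/ (open), /zlahg/ (closed).
Closed syllables: 1.

1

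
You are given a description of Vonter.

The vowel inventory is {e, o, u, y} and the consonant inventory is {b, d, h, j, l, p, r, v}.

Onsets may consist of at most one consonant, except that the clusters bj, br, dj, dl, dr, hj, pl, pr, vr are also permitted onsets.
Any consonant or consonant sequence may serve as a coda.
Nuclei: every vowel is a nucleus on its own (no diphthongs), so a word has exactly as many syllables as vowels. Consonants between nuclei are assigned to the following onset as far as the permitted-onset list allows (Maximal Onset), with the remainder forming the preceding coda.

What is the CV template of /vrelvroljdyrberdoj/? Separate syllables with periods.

Nuclei (vowels): e, o, y, e, o → 5 syllables.
V1 /e/ – V2 /o/: /lvr/ splits as /l/ + /vr/ (/vr/ is the longest suffix that is a licit onset).
V2 /o/ – V3 /y/: /ljd/; trying suffixes from longest down, /d/ is the first permitted one, so coda /lj/ | onset /d/.
V3 /y/ – V4 /e/: /rb/ — longest licit onset from the right is /b/, leaving /r/ as coda.
V4 /e/ – V5 /o/: /rd/ — longest licit onset from the right is /d/, leaving /r/ as coda.
Result: vrel.vrolj.dyr.ber.doj.
Mapping each syllable to C/V: /vrel/ → CCVC, /vrolj/ → CCVCC, /dyr/ → CVC, /ber/ → CVC, /doj/ → CVC.

CCVC.CCVCC.CVC.CVC.CVC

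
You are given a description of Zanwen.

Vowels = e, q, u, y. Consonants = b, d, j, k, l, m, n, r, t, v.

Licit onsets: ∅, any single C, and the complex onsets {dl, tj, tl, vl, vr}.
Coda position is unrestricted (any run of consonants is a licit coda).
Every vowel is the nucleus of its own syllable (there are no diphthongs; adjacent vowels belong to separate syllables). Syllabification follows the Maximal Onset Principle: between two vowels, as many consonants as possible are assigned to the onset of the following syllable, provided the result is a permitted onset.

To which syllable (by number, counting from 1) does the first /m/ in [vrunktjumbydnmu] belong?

Nuclei (vowels): u, u, y, u → 4 syllables.
/u…u/ gap (V1→V2): /nktj/; trying suffixes from longest down, /tj/ is the first permitted one, so coda /nk/ | onset /tj/.
/u…y/ gap (V2→V3): /mb/ — longest licit onset from the right is /b/, leaving /m/ as coda.
/y…u/ gap (V3→V4): /dnm/ — longest licit onset from the right is /m/, leaving /dn/ as coda.
So the parse is vrunk.tjum.bydn.mu.
The first /m/ is in the coda of syllable 2 (/tjum/).

2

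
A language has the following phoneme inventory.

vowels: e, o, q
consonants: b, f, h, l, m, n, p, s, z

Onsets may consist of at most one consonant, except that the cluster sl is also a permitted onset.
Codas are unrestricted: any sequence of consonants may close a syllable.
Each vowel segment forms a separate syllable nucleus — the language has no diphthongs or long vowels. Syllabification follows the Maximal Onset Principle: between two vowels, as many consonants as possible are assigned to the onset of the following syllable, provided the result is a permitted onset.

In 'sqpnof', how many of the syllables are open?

The vowels are q, o — 2 nuclei, so 2 syllables.
V1 /q/ – V2 /o/: cluster /pn/ — the longest permitted-onset suffix is /n/; onset = /n/, preceding coda = /p/.
Syllabification: sqp.nof.
Classifying each syllable: /sqp/ (closed), /nof/ (closed).
Open syllables: 0.

0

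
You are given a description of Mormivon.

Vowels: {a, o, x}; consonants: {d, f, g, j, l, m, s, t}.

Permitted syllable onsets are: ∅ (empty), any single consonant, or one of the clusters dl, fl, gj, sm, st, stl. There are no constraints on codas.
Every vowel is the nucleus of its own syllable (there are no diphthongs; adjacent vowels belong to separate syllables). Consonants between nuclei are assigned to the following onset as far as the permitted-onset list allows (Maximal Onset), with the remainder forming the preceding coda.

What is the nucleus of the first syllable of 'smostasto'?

o

Vowels present: o, a, o; each is a nucleus, giving 3 syllables.
The first nucleus (vowel 1 from the left) is /o/.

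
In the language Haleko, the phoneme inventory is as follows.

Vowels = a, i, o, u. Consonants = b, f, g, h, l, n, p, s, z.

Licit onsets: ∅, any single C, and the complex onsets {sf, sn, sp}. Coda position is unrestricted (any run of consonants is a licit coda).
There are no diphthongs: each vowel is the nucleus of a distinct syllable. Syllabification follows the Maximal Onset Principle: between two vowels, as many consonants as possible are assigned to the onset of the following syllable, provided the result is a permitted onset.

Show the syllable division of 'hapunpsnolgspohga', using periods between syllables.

Nuclei (vowels): a, u, o, o, a → 5 syllables.
Between /a/ (V1) and /u/ (V2): just /p/ — single C goes to the following onset.
Between /u/ (V2) and /o/ (V3): cluster /npsn/ — the longest permitted-onset suffix is /sn/; onset = /sn/, preceding coda = /np/.
Between /o/ (V3) and /o/ (V4): cluster /lgsp/ — the longest permitted-onset suffix is /sp/; onset = /sp/, preceding coda = /lg/.
Between /o/ (V4) and /a/ (V5): cluster /hg/ — the longest permitted-onset suffix is /g/; onset = /g/, preceding coda = /h/.

ha.punp.snolg.spoh.ga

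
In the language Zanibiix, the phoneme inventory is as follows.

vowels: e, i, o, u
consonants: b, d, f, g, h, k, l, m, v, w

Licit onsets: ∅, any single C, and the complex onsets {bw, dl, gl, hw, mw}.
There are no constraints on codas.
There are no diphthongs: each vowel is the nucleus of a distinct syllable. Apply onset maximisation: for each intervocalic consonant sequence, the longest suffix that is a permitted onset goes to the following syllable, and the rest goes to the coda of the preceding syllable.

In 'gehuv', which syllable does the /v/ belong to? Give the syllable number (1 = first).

2

Vowels present: e, u; each is a nucleus, giving 2 syllables.
/e…u/ gap (V1→V2): /h/ is a single consonant, so it becomes the next onset.
So the parse is ge.huv.
The /v/ is in the coda of syllable 2 (/huv/).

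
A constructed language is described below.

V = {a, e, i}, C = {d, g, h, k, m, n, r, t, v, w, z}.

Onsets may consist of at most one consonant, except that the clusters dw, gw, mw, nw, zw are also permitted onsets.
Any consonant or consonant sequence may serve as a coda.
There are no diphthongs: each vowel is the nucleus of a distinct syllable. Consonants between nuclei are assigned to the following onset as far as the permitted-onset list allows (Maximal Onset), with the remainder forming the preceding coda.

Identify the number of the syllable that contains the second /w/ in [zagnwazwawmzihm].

3

Nuclei (vowels): a, a, a, i → 4 syllables.
/a…a/ gap (V1→V2): /gnw/ — longest licit onset from the right is /nw/, leaving /g/ as coda.
/a…a/ gap (V2→V3): cluster /zw/ — /zw/ is itself a permitted onset, so the whole cluster goes right; preceding coda = ∅.
/a…i/ gap (V3→V4): /wmz/; trying suffixes from longest down, /z/ is the first permitted one, so coda /wm/ | onset /z/.
So the parse is zag.nwa.zwawm.zihm.
The second /w/ is in the onset of syllable 3 (/zwawm/).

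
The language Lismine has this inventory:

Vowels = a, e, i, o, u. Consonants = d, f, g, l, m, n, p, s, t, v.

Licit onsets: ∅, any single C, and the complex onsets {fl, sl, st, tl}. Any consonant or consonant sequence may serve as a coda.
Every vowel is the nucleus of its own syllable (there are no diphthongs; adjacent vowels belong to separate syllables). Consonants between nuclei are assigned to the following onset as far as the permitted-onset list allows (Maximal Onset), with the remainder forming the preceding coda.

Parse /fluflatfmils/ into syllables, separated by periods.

The vowels are u, a, i — 3 nuclei, so 3 syllables.
Between /u/ (V1) and /a/ (V2): cluster /fl/ — /fl/ is itself a permitted onset, so the whole cluster goes right; preceding coda = ∅.
Between /a/ (V2) and /i/ (V3): /tfm/ splits as /tf/ + /m/ (/m/ is the longest suffix that is a licit onset).

flu.flatf.mils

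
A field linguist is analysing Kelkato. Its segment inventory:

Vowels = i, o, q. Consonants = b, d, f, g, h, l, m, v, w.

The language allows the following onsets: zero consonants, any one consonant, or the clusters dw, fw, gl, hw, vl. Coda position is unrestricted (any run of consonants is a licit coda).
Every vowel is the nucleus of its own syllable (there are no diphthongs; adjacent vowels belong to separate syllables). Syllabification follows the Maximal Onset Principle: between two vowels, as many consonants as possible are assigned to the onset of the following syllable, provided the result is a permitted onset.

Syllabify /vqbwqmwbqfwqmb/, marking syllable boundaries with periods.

vqb.wqmw.bq.fwqmb

Nuclei (vowels): q, q, q, q → 4 syllables.
σ1/σ2 boundary: cluster /bw/ — the longest permitted-onset suffix is /w/; onset = /w/, preceding coda = /b/.
σ2/σ3 boundary: /mwb/; trying suffixes from longest down, /b/ is the first permitted one, so coda /mw/ | onset /b/.
σ3/σ4 boundary: cluster /fw/ — /fw/ is itself a permitted onset, so the whole cluster goes right; preceding coda = ∅.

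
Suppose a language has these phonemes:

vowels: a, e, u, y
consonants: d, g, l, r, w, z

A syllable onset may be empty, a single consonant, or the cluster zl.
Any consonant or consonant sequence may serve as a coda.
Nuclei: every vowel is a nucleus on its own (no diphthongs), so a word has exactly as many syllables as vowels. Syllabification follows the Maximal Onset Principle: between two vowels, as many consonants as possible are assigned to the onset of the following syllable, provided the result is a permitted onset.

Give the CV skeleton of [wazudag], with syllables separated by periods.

Nuclei (vowels): a, u, a → 3 syllables.
/a…u/ gap (V1→V2): /z/ → onset of the next syllable (single consonants are always licit onsets).
/u…a/ gap (V2→V3): just /d/ — single C goes to the following onset.
Syllabification: wa.zu.dag.
Mapping each syllable to C/V: /wa/ → CV, /zu/ → CV, /dag/ → CVC.

CV.CV.CVC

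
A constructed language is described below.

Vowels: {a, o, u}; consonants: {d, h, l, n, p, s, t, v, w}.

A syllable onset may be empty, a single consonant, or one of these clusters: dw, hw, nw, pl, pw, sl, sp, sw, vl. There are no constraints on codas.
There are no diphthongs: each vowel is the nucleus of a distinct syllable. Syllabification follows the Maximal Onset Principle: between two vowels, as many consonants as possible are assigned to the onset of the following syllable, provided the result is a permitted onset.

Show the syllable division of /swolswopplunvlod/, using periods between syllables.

Vowels present: o, o, u, o; each is a nucleus, giving 4 syllables.
σ1/σ2 boundary: cluster /lsw/ — the longest permitted-onset suffix is /sw/; onset = /sw/, preceding coda = /l/.
σ2/σ3 boundary: /ppl/; trying suffixes from longest down, /pl/ is the first permitted one, so coda /p/ | onset /pl/.
σ3/σ4 boundary: /nvl/ splits as /n/ + /vl/ (/vl/ is the longest suffix that is a licit onset).

swol.swop.plun.vlod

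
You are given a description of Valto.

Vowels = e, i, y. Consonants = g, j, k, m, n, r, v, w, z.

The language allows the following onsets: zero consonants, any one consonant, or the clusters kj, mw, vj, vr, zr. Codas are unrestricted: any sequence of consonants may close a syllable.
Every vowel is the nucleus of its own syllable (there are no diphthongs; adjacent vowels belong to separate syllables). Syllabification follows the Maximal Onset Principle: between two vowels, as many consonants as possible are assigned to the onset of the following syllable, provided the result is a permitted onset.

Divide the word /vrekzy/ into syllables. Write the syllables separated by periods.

vrek.zy

Vowels present: e, y; each is a nucleus, giving 2 syllables.
/e…y/ gap (V1→V2): /kz/ splits as /k/ + /z/ (/z/ is the longest suffix that is a licit onset).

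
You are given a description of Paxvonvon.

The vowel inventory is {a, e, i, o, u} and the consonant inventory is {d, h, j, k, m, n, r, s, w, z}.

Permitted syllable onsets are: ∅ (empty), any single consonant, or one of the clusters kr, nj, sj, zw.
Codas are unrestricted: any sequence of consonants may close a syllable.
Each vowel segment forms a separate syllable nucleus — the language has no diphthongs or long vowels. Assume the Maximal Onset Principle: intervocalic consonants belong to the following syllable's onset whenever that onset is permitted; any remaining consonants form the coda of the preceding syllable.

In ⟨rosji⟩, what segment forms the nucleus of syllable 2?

The vowels are o, i — 2 nuclei, so 2 syllables.
The second nucleus (vowel 2 from the left) is /i/.

i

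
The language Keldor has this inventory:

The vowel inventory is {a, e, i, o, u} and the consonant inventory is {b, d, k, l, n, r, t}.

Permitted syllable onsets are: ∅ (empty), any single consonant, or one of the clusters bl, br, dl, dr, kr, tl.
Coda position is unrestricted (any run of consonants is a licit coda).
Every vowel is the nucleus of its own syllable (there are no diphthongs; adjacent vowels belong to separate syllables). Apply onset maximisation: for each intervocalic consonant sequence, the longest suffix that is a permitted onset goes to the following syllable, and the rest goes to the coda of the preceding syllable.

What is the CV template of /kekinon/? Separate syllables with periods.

Nuclei (vowels): e, i, o → 3 syllables.
σ1/σ2 boundary: just /k/ — single C goes to the following onset.
σ2/σ3 boundary: /n/ is a single consonant, so it becomes the next onset.
Result: ke.ki.non.
Mapping each syllable to C/V: /ke/ → CV, /ki/ → CV, /non/ → CVC.

CV.CV.CVC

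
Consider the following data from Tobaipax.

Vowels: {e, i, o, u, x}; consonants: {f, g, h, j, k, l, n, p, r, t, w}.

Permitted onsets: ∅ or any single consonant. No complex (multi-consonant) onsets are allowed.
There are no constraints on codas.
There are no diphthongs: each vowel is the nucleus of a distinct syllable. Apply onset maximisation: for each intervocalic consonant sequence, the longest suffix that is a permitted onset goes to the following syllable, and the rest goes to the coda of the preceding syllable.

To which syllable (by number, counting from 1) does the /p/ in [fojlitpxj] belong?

3

Nuclei (vowels): o, i, x → 3 syllables.
V1 /o/ – V2 /i/: /jl/ splits as /j/ + /l/ (/l/ is the longest suffix that is a licit onset).
V2 /i/ – V3 /x/: /tp/ — longest licit onset from the right is /p/, leaving /t/ as coda.
Syllabification: foj.lit.pxj.
The /p/ is in the onset of syllable 3 (/pxj/).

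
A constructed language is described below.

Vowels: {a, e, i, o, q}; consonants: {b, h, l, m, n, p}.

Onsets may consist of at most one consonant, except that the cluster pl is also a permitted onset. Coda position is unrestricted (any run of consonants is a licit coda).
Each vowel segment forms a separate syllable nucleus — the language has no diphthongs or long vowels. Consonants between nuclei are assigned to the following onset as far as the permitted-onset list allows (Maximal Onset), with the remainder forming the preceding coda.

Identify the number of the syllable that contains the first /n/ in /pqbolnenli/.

3

The vowels are q, o, e, i — 4 nuclei, so 4 syllables.
σ1/σ2 boundary: just /b/ — single C goes to the following onset.
σ2/σ3 boundary: /ln/ splits as /l/ + /n/ (/n/ is the longest suffix that is a licit onset).
σ3/σ4 boundary: /nl/; trying suffixes from longest down, /l/ is the first permitted one, so coda /n/ | onset /l/.
Result: pq.bol.nen.li.
The first /n/ is in the onset of syllable 3 (/nen/).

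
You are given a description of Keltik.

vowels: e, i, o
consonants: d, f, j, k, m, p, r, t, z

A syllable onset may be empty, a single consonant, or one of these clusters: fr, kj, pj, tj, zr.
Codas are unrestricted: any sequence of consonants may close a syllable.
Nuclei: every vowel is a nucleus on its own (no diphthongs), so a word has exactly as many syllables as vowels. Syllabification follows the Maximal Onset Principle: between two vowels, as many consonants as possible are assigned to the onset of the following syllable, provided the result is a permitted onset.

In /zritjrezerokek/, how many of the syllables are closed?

2

The vowels are i, e, e, o, e — 5 nuclei, so 5 syllables.
V1 /i/ – V2 /e/: /tjr/ — longest licit onset from the right is /r/, leaving /tj/ as coda.
V2 /e/ – V3 /e/: just /z/ — single C goes to the following onset.
V3 /e/ – V4 /o/: /r/ → onset of the next syllable (single consonants are always licit onsets).
V4 /o/ – V5 /e/: /k/ is a single consonant, so it becomes the next onset.
Syllabification: zritj.re.ze.ro.kek.
Classifying each syllable: /zritj/ (closed), /re/ (open), /ze/ (open), /ro/ (open), /kek/ (closed).
Closed syllables: 2.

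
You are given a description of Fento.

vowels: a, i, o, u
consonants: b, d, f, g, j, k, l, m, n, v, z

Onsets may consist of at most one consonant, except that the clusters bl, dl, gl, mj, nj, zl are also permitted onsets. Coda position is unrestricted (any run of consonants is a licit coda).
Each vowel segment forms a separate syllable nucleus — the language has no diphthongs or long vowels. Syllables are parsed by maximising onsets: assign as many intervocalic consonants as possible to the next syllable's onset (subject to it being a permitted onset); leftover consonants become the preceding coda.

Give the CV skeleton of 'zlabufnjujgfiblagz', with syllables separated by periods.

Nuclei (vowels): a, u, u, i, a → 5 syllables.
σ1/σ2 boundary: just /b/ — single C goes to the following onset.
σ2/σ3 boundary: /fnj/; trying suffixes from longest down, /nj/ is the first permitted one, so coda /f/ | onset /nj/.
σ3/σ4 boundary: /jgf/ — longest licit onset from the right is /f/, leaving /jg/ as coda.
σ4/σ5 boundary: /bl/ is a licit onset in full, so it all attaches to the next syllable.
Result: zla.buf.njujg.fi.blagz.
Mapping each syllable to C/V: /zla/ → CCV, /buf/ → CVC, /njujg/ → CCVCC, /fi/ → CV, /blagz/ → CCVCC.

CCV.CVC.CCVCC.CV.CCVCC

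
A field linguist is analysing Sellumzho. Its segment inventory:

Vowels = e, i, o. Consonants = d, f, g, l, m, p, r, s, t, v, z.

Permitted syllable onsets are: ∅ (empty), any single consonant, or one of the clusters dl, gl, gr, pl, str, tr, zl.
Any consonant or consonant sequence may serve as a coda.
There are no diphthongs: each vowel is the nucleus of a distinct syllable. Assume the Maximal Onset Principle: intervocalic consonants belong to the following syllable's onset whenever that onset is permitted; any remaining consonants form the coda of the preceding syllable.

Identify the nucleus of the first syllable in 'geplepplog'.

e

Vowels present: e, e, o; each is a nucleus, giving 3 syllables.
The first nucleus (vowel 1 from the left) is /e/.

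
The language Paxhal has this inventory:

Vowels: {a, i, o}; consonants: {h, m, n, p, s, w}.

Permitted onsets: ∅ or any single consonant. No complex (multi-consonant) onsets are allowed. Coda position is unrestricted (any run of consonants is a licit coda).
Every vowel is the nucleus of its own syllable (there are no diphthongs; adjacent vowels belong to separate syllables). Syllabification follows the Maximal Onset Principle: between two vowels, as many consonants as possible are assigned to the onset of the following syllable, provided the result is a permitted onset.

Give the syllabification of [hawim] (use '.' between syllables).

ha.wim

Vowels present: a, i; each is a nucleus, giving 2 syllables.
σ1/σ2 boundary: /w/ → onset of the next syllable (single consonants are always licit onsets).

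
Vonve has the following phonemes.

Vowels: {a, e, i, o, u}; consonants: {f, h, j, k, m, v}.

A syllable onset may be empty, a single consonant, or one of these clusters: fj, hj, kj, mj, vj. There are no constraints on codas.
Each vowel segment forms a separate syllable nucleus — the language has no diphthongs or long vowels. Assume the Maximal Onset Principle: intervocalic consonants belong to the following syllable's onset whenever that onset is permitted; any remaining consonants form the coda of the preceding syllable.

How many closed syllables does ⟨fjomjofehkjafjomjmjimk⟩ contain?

Vowels present: o, o, e, a, o, i; each is a nucleus, giving 6 syllables.
V1 /o/ – V2 /o/: cluster /mj/ — /mj/ is itself a permitted onset, so the whole cluster goes right; preceding coda = ∅.
V2 /o/ – V3 /e/: just /f/ — single C goes to the following onset.
V3 /e/ – V4 /a/: cluster /hkj/ — the longest permitted-onset suffix is /kj/; onset = /kj/, preceding coda = /h/.
V4 /a/ – V5 /o/: /fj/ — entire cluster is a permitted onset → onset /fj/, coda ∅.
V5 /o/ – V6 /i/: /mjmj/ splits as /mj/ + /mj/ (/mj/ is the longest suffix that is a licit onset).
Syllabification: fjo.mjo.feh.kja.fjomj.mjimk.
Classifying each syllable: /fjo/ (open), /mjo/ (open), /feh/ (closed), /kja/ (open), /fjomj/ (closed), /mjimk/ (closed).
Closed syllables: 3.

3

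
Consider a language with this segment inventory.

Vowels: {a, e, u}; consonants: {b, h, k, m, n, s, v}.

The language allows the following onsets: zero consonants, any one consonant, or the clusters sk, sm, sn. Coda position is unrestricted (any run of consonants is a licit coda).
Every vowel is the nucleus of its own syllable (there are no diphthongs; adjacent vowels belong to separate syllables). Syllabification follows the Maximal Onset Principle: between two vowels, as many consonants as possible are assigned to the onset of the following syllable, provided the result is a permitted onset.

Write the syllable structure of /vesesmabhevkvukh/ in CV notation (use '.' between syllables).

CV.CV.CCVC.CVCC.CVCC

Nuclei (vowels): e, e, a, e, u → 5 syllables.
V1 /e/ – V2 /e/: /s/ is a single consonant, so it becomes the next onset.
V2 /e/ – V3 /a/: /sm/ is a licit onset in full, so it all attaches to the next syllable.
V3 /a/ – V4 /e/: /bh/ — longest licit onset from the right is /h/, leaving /b/ as coda.
V4 /e/ – V5 /u/: cluster /vkv/ — the longest permitted-onset suffix is /v/; onset = /v/, preceding coda = /vk/.
Syllabification: ve.se.smab.hevk.vukh.
Mapping each syllable to C/V: /ve/ → CV, /se/ → CV, /smab/ → CCVC, /hevk/ → CVCC, /vukh/ → CVCC.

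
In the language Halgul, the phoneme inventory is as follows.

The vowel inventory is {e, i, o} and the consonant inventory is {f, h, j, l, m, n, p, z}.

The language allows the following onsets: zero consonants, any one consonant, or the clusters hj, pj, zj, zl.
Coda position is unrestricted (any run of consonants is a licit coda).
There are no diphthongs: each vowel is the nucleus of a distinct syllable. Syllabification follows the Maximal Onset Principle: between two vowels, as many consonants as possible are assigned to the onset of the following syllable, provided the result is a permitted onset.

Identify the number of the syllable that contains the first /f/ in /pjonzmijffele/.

Nuclei (vowels): o, i, e, e → 4 syllables.
V1 /o/ – V2 /i/: /nzm/ — longest licit onset from the right is /m/, leaving /nz/ as coda.
V2 /i/ – V3 /e/: /jff/; trying suffixes from longest down, /f/ is the first permitted one, so coda /jf/ | onset /f/.
V3 /e/ – V4 /e/: /l/ → onset of the next syllable (single consonants are always licit onsets).
Putting it together: pjonz.mijf.fe.le.
The first /f/ is in the coda of syllable 2 (/mijf/).

2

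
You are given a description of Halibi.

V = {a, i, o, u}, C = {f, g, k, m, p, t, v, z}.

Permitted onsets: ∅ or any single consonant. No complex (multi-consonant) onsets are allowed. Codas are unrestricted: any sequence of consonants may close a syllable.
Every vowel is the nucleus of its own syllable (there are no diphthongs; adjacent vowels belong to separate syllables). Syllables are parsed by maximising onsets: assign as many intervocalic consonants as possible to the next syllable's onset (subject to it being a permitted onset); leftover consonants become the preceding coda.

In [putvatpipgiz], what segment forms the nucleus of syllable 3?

The vowels are u, a, i, i — 4 nuclei, so 4 syllables.
The third nucleus (vowel 3 from the left) is /i/.

i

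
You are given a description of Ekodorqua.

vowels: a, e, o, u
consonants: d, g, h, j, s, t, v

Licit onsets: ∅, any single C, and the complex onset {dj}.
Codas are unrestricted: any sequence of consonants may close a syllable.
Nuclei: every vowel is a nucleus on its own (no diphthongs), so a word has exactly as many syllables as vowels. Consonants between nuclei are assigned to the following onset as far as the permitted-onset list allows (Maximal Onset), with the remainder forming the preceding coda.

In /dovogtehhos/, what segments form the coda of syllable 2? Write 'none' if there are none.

g

The vowels are o, o, e, o — 4 nuclei, so 4 syllables.
σ1/σ2 boundary: just /v/ — single C goes to the following onset.
σ2/σ3 boundary: /gt/ splits as /g/ + /t/ (/t/ is the longest suffix that is a licit onset).
σ3/σ4 boundary: /hh/; trying suffixes from longest down, /h/ is the first permitted one, so coda /h/ | onset /h/.
Result: do.vog.teh.hos.
Syllable 2 is /vog/: onset /v/, nucleus /o/, coda /g/.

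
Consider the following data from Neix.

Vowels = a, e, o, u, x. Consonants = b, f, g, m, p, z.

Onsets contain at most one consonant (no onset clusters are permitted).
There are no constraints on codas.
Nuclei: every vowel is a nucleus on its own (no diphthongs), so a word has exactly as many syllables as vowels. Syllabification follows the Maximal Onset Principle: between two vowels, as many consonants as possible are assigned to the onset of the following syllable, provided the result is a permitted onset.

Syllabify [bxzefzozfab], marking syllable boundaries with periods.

bx.zef.zoz.fab

Vowels present: x, e, o, a; each is a nucleus, giving 4 syllables.
V1 /x/ – V2 /e/: just /z/ — single C goes to the following onset.
V2 /e/ – V3 /o/: /fz/ splits as /f/ + /z/ (/z/ is the longest suffix that is a licit onset).
V3 /o/ – V4 /a/: /zf/ splits as /z/ + /f/ (/f/ is the longest suffix that is a licit onset).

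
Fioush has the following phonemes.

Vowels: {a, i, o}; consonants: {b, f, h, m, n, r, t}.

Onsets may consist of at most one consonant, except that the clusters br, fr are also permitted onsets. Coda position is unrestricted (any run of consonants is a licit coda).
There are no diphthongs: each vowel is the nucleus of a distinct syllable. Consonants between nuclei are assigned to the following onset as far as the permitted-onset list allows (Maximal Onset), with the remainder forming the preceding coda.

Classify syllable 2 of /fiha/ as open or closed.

open

The vowels are i, a — 2 nuclei, so 2 syllables.
Between /i/ (V1) and /a/ (V2): just /h/ — single C goes to the following onset.
Result: fi.ha.
Syllable 2 is /ha/; it ends in its nucleus with no coda, so it is open.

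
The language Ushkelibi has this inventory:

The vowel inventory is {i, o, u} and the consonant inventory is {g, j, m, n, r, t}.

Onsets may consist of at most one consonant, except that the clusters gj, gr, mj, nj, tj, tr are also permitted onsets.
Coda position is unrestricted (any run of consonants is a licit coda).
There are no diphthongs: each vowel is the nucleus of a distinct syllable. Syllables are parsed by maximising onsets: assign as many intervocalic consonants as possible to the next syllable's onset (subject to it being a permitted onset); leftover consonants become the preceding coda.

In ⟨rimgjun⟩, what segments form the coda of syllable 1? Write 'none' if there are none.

The vowels are i, u — 2 nuclei, so 2 syllables.
/i…u/ gap (V1→V2): /mgj/; trying suffixes from longest down, /gj/ is the first permitted one, so coda /m/ | onset /gj/.
Result: rim.gjun.
Syllable 1 is /rim/: onset /r/, nucleus /i/, coda /m/.

m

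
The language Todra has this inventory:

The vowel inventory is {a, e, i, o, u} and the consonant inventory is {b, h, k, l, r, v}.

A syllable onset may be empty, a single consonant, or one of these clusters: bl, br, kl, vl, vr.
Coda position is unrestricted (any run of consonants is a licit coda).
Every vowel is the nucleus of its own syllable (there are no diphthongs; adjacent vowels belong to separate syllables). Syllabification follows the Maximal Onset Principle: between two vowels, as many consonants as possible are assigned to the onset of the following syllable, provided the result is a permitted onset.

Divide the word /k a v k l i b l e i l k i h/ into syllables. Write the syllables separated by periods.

kav.kli.ble.il.kih

Nuclei (vowels): a, i, e, i, i → 5 syllables.
V1 /a/ – V2 /i/: /vkl/ — longest licit onset from the right is /kl/, leaving /v/ as coda.
V2 /i/ – V3 /e/: cluster /bl/ — /bl/ is itself a permitted onset, so the whole cluster goes right; preceding coda = ∅.
V3 /e/ – V4 /i/: nothing intervenes; syllable break is V.V.
V4 /i/ – V5 /i/: /lk/ splits as /l/ + /k/ (/k/ is the longest suffix that is a licit onset).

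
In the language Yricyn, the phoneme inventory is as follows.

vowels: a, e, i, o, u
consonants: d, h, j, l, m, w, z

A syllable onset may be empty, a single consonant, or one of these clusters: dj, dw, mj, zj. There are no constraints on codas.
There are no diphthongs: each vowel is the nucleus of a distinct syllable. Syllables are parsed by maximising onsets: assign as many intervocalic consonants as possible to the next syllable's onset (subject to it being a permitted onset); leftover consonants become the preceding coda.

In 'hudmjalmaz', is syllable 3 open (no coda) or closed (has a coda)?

closed

The vowels are u, a, a — 3 nuclei, so 3 syllables.
σ1/σ2 boundary: cluster /dmj/ — the longest permitted-onset suffix is /mj/; onset = /mj/, preceding coda = /d/.
σ2/σ3 boundary: cluster /lm/ — the longest permitted-onset suffix is /m/; onset = /m/, preceding coda = /l/.
So the parse is hud.mjal.maz.
Syllable 3 is /maz/ with coda /z/, so it is closed.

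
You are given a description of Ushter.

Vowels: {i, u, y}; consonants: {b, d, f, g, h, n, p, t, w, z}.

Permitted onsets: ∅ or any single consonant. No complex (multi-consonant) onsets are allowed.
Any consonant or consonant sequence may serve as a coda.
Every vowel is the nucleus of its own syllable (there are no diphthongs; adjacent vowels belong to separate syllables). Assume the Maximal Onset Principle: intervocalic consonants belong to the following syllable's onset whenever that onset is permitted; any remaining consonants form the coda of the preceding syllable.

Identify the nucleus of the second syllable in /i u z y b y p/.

u

Vowels present: i, u, y, y; each is a nucleus, giving 4 syllables.
The second nucleus (vowel 2 from the left) is /u/.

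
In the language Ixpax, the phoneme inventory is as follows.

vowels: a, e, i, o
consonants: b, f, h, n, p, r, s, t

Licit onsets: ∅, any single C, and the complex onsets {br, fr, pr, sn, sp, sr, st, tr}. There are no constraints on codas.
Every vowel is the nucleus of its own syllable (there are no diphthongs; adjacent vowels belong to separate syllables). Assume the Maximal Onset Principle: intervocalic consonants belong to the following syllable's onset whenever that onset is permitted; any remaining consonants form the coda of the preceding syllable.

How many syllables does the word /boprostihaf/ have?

4

Nuclei (vowels): o, o, i, a → 4 syllables.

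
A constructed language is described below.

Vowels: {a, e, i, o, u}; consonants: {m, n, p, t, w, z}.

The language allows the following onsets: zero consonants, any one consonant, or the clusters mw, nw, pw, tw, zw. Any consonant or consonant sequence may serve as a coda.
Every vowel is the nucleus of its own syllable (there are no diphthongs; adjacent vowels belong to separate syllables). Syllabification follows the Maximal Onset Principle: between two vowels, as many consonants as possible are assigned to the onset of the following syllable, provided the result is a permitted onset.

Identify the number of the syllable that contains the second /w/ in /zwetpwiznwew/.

Vowels present: e, i, e; each is a nucleus, giving 3 syllables.
/e…i/ gap (V1→V2): /tpw/; trying suffixes from longest down, /pw/ is the first permitted one, so coda /t/ | onset /pw/.
/i…e/ gap (V2→V3): cluster /znw/ — the longest permitted-onset suffix is /nw/; onset = /nw/, preceding coda = /z/.
Result: zwet.pwiz.nwew.
The second /w/ is in the onset of syllable 2 (/pwiz/).

2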